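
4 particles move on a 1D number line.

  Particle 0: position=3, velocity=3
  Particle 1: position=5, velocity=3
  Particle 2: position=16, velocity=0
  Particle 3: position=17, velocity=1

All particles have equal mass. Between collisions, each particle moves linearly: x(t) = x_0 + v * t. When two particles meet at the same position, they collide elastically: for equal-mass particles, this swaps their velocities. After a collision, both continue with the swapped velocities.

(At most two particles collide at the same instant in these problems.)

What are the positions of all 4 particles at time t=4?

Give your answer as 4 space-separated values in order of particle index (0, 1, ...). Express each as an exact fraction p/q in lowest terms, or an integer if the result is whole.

Answer: 15 16 17 21

Derivation:
Collision at t=11/3: particles 1 and 2 swap velocities; positions: p0=14 p1=16 p2=16 p3=62/3; velocities now: v0=3 v1=0 v2=3 v3=1
Advance to t=4 (no further collisions before then); velocities: v0=3 v1=0 v2=3 v3=1; positions = 15 16 17 21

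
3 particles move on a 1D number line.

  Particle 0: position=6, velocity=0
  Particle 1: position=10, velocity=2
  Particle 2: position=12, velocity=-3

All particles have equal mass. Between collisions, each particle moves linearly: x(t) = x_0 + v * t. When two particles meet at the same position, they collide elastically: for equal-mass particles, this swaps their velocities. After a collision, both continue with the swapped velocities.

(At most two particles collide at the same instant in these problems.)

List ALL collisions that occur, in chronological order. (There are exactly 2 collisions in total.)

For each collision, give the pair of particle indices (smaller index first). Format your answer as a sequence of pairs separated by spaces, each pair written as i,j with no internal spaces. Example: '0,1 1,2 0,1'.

Answer: 1,2 0,1

Derivation:
Collision at t=2/5: particles 1 and 2 swap velocities; positions: p0=6 p1=54/5 p2=54/5; velocities now: v0=0 v1=-3 v2=2
Collision at t=2: particles 0 and 1 swap velocities; positions: p0=6 p1=6 p2=14; velocities now: v0=-3 v1=0 v2=2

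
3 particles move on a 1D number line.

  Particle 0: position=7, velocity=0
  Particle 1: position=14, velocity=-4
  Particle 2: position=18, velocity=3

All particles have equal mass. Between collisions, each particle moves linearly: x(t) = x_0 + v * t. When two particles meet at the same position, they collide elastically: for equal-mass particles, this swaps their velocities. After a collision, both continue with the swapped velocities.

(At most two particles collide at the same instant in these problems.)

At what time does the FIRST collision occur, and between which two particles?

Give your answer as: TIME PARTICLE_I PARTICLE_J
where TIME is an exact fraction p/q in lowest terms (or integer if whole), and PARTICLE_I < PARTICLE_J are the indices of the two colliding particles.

Pair (0,1): pos 7,14 vel 0,-4 -> gap=7, closing at 4/unit, collide at t=7/4
Pair (1,2): pos 14,18 vel -4,3 -> not approaching (rel speed -7 <= 0)
Earliest collision: t=7/4 between 0 and 1

Answer: 7/4 0 1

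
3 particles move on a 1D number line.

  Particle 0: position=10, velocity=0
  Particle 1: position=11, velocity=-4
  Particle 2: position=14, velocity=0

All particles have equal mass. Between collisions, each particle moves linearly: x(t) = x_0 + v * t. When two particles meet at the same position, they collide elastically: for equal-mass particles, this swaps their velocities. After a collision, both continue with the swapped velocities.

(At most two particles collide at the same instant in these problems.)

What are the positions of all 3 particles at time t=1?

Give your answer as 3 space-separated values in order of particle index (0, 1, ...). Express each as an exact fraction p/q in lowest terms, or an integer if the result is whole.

Answer: 7 10 14

Derivation:
Collision at t=1/4: particles 0 and 1 swap velocities; positions: p0=10 p1=10 p2=14; velocities now: v0=-4 v1=0 v2=0
Advance to t=1 (no further collisions before then); velocities: v0=-4 v1=0 v2=0; positions = 7 10 14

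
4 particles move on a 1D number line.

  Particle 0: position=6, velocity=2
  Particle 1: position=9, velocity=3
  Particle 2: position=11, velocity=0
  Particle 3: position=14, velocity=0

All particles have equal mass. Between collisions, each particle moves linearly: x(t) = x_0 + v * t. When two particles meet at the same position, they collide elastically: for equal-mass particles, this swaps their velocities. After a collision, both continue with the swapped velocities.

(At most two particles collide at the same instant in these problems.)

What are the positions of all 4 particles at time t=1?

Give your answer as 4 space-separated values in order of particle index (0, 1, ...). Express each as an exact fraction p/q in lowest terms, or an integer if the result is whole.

Answer: 8 11 12 14

Derivation:
Collision at t=2/3: particles 1 and 2 swap velocities; positions: p0=22/3 p1=11 p2=11 p3=14; velocities now: v0=2 v1=0 v2=3 v3=0
Advance to t=1 (no further collisions before then); velocities: v0=2 v1=0 v2=3 v3=0; positions = 8 11 12 14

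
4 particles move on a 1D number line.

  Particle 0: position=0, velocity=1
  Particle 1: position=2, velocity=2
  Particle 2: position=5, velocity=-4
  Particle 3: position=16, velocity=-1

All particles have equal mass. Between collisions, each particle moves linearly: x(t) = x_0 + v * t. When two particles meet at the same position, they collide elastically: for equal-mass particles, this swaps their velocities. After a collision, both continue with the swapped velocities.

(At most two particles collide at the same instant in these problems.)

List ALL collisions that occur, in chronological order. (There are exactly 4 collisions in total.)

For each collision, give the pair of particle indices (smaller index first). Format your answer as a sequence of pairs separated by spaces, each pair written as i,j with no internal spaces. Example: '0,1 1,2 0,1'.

Collision at t=1/2: particles 1 and 2 swap velocities; positions: p0=1/2 p1=3 p2=3 p3=31/2; velocities now: v0=1 v1=-4 v2=2 v3=-1
Collision at t=1: particles 0 and 1 swap velocities; positions: p0=1 p1=1 p2=4 p3=15; velocities now: v0=-4 v1=1 v2=2 v3=-1
Collision at t=14/3: particles 2 and 3 swap velocities; positions: p0=-41/3 p1=14/3 p2=34/3 p3=34/3; velocities now: v0=-4 v1=1 v2=-1 v3=2
Collision at t=8: particles 1 and 2 swap velocities; positions: p0=-27 p1=8 p2=8 p3=18; velocities now: v0=-4 v1=-1 v2=1 v3=2

Answer: 1,2 0,1 2,3 1,2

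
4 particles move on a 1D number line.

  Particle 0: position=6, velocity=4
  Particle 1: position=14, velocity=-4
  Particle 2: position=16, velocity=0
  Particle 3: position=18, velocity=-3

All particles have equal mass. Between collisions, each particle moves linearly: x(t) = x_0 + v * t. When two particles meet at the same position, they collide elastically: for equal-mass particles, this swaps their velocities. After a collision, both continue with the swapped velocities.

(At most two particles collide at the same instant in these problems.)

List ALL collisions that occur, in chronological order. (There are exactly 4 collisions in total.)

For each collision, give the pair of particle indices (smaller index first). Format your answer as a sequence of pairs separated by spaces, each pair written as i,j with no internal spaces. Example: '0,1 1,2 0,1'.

Answer: 2,3 0,1 1,2 2,3

Derivation:
Collision at t=2/3: particles 2 and 3 swap velocities; positions: p0=26/3 p1=34/3 p2=16 p3=16; velocities now: v0=4 v1=-4 v2=-3 v3=0
Collision at t=1: particles 0 and 1 swap velocities; positions: p0=10 p1=10 p2=15 p3=16; velocities now: v0=-4 v1=4 v2=-3 v3=0
Collision at t=12/7: particles 1 and 2 swap velocities; positions: p0=50/7 p1=90/7 p2=90/7 p3=16; velocities now: v0=-4 v1=-3 v2=4 v3=0
Collision at t=5/2: particles 2 and 3 swap velocities; positions: p0=4 p1=21/2 p2=16 p3=16; velocities now: v0=-4 v1=-3 v2=0 v3=4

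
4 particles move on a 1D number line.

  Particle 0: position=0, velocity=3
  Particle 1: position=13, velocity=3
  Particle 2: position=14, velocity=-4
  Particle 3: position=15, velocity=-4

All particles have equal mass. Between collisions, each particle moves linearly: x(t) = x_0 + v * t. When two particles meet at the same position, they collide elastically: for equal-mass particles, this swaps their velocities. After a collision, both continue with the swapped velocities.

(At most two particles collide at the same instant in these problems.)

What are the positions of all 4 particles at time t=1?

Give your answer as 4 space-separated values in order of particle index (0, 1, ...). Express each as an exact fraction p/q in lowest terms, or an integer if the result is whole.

Answer: 3 10 11 16

Derivation:
Collision at t=1/7: particles 1 and 2 swap velocities; positions: p0=3/7 p1=94/7 p2=94/7 p3=101/7; velocities now: v0=3 v1=-4 v2=3 v3=-4
Collision at t=2/7: particles 2 and 3 swap velocities; positions: p0=6/7 p1=90/7 p2=97/7 p3=97/7; velocities now: v0=3 v1=-4 v2=-4 v3=3
Advance to t=1 (no further collisions before then); velocities: v0=3 v1=-4 v2=-4 v3=3; positions = 3 10 11 16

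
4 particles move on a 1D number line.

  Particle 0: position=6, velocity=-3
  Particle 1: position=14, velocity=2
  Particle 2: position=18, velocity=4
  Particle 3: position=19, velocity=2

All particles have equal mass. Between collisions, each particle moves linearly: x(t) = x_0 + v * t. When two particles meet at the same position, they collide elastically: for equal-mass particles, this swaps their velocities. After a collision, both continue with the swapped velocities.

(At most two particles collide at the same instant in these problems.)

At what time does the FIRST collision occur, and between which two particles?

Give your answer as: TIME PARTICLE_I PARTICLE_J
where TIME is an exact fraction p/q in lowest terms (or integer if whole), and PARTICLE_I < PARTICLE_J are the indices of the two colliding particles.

Answer: 1/2 2 3

Derivation:
Pair (0,1): pos 6,14 vel -3,2 -> not approaching (rel speed -5 <= 0)
Pair (1,2): pos 14,18 vel 2,4 -> not approaching (rel speed -2 <= 0)
Pair (2,3): pos 18,19 vel 4,2 -> gap=1, closing at 2/unit, collide at t=1/2
Earliest collision: t=1/2 between 2 and 3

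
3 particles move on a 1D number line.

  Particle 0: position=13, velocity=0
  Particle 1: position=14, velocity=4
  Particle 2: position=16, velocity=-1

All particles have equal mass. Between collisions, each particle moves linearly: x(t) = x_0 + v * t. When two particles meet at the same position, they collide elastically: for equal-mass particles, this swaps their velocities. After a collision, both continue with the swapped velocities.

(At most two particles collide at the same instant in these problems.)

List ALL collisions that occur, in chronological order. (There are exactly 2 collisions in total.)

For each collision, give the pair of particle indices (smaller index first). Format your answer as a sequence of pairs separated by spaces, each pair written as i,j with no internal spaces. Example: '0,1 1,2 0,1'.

Collision at t=2/5: particles 1 and 2 swap velocities; positions: p0=13 p1=78/5 p2=78/5; velocities now: v0=0 v1=-1 v2=4
Collision at t=3: particles 0 and 1 swap velocities; positions: p0=13 p1=13 p2=26; velocities now: v0=-1 v1=0 v2=4

Answer: 1,2 0,1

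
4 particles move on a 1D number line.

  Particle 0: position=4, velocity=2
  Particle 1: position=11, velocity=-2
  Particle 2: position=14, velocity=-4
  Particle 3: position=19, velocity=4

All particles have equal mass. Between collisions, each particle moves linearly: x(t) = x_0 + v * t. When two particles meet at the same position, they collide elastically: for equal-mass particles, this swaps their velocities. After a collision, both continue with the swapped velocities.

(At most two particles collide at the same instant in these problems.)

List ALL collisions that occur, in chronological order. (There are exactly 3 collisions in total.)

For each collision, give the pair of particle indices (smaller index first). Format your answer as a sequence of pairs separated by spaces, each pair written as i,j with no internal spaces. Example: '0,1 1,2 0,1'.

Collision at t=3/2: particles 1 and 2 swap velocities; positions: p0=7 p1=8 p2=8 p3=25; velocities now: v0=2 v1=-4 v2=-2 v3=4
Collision at t=5/3: particles 0 and 1 swap velocities; positions: p0=22/3 p1=22/3 p2=23/3 p3=77/3; velocities now: v0=-4 v1=2 v2=-2 v3=4
Collision at t=7/4: particles 1 and 2 swap velocities; positions: p0=7 p1=15/2 p2=15/2 p3=26; velocities now: v0=-4 v1=-2 v2=2 v3=4

Answer: 1,2 0,1 1,2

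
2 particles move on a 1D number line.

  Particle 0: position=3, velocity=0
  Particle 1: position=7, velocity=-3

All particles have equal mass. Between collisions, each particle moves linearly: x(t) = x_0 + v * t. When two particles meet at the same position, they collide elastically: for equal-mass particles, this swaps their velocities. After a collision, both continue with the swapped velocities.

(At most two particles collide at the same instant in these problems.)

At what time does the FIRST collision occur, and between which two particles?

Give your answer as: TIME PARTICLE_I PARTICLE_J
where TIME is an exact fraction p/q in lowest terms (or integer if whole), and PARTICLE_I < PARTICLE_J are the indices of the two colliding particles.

Answer: 4/3 0 1

Derivation:
Pair (0,1): pos 3,7 vel 0,-3 -> gap=4, closing at 3/unit, collide at t=4/3
Earliest collision: t=4/3 between 0 and 1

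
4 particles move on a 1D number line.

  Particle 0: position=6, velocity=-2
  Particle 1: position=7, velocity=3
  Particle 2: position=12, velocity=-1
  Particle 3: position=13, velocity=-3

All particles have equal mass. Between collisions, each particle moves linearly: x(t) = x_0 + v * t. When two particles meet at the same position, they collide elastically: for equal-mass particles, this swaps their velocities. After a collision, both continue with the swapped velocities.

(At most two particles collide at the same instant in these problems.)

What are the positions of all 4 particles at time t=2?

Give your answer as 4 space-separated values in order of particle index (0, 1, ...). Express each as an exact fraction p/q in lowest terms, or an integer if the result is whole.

Collision at t=1/2: particles 2 and 3 swap velocities; positions: p0=5 p1=17/2 p2=23/2 p3=23/2; velocities now: v0=-2 v1=3 v2=-3 v3=-1
Collision at t=1: particles 1 and 2 swap velocities; positions: p0=4 p1=10 p2=10 p3=11; velocities now: v0=-2 v1=-3 v2=3 v3=-1
Collision at t=5/4: particles 2 and 3 swap velocities; positions: p0=7/2 p1=37/4 p2=43/4 p3=43/4; velocities now: v0=-2 v1=-3 v2=-1 v3=3
Advance to t=2 (no further collisions before then); velocities: v0=-2 v1=-3 v2=-1 v3=3; positions = 2 7 10 13

Answer: 2 7 10 13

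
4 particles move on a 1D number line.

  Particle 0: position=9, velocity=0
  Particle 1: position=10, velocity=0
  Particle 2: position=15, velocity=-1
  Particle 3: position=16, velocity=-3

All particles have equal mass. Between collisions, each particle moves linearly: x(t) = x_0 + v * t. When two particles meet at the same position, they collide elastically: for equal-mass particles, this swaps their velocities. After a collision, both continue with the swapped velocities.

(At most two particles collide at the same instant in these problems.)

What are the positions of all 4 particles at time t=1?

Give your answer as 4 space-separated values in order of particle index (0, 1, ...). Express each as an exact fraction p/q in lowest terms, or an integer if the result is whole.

Collision at t=1/2: particles 2 and 3 swap velocities; positions: p0=9 p1=10 p2=29/2 p3=29/2; velocities now: v0=0 v1=0 v2=-3 v3=-1
Advance to t=1 (no further collisions before then); velocities: v0=0 v1=0 v2=-3 v3=-1; positions = 9 10 13 14

Answer: 9 10 13 14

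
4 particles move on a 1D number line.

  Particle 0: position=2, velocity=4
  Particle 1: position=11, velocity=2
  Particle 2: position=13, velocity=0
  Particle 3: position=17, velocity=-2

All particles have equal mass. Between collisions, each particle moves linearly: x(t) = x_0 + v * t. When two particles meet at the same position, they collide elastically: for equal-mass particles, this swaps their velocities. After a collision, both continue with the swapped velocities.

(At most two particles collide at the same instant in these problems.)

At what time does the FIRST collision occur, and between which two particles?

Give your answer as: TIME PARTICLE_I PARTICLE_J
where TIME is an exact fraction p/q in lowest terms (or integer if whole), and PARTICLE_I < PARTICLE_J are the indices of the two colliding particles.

Pair (0,1): pos 2,11 vel 4,2 -> gap=9, closing at 2/unit, collide at t=9/2
Pair (1,2): pos 11,13 vel 2,0 -> gap=2, closing at 2/unit, collide at t=1
Pair (2,3): pos 13,17 vel 0,-2 -> gap=4, closing at 2/unit, collide at t=2
Earliest collision: t=1 between 1 and 2

Answer: 1 1 2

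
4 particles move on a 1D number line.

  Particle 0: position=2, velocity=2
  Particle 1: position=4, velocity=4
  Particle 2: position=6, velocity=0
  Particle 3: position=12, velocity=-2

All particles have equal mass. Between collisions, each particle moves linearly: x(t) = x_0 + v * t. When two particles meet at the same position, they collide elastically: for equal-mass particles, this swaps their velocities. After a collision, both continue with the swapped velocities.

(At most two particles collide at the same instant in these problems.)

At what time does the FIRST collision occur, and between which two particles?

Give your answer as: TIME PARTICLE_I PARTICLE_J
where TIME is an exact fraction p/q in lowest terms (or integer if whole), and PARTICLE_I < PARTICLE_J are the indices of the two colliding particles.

Answer: 1/2 1 2

Derivation:
Pair (0,1): pos 2,4 vel 2,4 -> not approaching (rel speed -2 <= 0)
Pair (1,2): pos 4,6 vel 4,0 -> gap=2, closing at 4/unit, collide at t=1/2
Pair (2,3): pos 6,12 vel 0,-2 -> gap=6, closing at 2/unit, collide at t=3
Earliest collision: t=1/2 between 1 and 2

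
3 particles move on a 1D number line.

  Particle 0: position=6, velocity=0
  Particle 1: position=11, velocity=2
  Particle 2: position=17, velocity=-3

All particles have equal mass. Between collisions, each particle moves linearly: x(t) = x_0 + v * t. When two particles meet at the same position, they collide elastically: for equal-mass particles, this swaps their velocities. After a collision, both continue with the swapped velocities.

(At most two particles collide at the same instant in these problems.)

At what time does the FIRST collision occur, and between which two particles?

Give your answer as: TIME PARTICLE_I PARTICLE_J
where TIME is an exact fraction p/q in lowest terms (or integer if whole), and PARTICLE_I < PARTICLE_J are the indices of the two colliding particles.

Pair (0,1): pos 6,11 vel 0,2 -> not approaching (rel speed -2 <= 0)
Pair (1,2): pos 11,17 vel 2,-3 -> gap=6, closing at 5/unit, collide at t=6/5
Earliest collision: t=6/5 between 1 and 2

Answer: 6/5 1 2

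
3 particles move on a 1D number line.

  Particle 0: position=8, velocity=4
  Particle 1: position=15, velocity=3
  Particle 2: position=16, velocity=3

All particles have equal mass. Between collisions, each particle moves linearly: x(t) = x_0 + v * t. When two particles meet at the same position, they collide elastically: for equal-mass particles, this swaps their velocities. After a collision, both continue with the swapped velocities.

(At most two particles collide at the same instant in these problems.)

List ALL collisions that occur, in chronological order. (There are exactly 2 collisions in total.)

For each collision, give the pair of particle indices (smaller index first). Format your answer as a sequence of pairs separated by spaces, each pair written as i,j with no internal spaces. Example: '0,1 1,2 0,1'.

Answer: 0,1 1,2

Derivation:
Collision at t=7: particles 0 and 1 swap velocities; positions: p0=36 p1=36 p2=37; velocities now: v0=3 v1=4 v2=3
Collision at t=8: particles 1 and 2 swap velocities; positions: p0=39 p1=40 p2=40; velocities now: v0=3 v1=3 v2=4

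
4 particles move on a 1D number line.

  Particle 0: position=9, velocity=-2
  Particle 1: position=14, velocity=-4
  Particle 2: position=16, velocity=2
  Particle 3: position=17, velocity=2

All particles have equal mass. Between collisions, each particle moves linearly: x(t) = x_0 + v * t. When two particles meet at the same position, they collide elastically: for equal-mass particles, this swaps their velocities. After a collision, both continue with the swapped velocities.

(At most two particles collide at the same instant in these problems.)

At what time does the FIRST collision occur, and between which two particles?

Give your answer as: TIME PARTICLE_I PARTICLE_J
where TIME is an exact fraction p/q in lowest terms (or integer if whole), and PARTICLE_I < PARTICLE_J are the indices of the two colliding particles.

Pair (0,1): pos 9,14 vel -2,-4 -> gap=5, closing at 2/unit, collide at t=5/2
Pair (1,2): pos 14,16 vel -4,2 -> not approaching (rel speed -6 <= 0)
Pair (2,3): pos 16,17 vel 2,2 -> not approaching (rel speed 0 <= 0)
Earliest collision: t=5/2 between 0 and 1

Answer: 5/2 0 1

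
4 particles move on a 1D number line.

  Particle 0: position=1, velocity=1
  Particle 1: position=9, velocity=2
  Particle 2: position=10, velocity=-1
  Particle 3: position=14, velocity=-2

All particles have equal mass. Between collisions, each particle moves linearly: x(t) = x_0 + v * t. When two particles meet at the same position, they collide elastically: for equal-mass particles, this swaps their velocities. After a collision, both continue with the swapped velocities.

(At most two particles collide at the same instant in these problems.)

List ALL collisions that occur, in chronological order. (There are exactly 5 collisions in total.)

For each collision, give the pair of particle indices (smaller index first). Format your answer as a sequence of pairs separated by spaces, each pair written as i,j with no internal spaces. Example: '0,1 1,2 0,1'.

Answer: 1,2 2,3 1,2 0,1 1,2

Derivation:
Collision at t=1/3: particles 1 and 2 swap velocities; positions: p0=4/3 p1=29/3 p2=29/3 p3=40/3; velocities now: v0=1 v1=-1 v2=2 v3=-2
Collision at t=5/4: particles 2 and 3 swap velocities; positions: p0=9/4 p1=35/4 p2=23/2 p3=23/2; velocities now: v0=1 v1=-1 v2=-2 v3=2
Collision at t=4: particles 1 and 2 swap velocities; positions: p0=5 p1=6 p2=6 p3=17; velocities now: v0=1 v1=-2 v2=-1 v3=2
Collision at t=13/3: particles 0 and 1 swap velocities; positions: p0=16/3 p1=16/3 p2=17/3 p3=53/3; velocities now: v0=-2 v1=1 v2=-1 v3=2
Collision at t=9/2: particles 1 and 2 swap velocities; positions: p0=5 p1=11/2 p2=11/2 p3=18; velocities now: v0=-2 v1=-1 v2=1 v3=2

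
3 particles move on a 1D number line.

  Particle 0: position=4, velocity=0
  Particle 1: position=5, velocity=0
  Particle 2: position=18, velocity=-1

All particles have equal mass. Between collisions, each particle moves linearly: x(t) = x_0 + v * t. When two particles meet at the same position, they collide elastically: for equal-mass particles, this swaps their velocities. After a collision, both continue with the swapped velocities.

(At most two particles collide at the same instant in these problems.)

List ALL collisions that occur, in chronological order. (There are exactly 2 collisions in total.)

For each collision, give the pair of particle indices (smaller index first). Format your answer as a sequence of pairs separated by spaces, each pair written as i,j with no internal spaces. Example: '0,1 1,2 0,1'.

Answer: 1,2 0,1

Derivation:
Collision at t=13: particles 1 and 2 swap velocities; positions: p0=4 p1=5 p2=5; velocities now: v0=0 v1=-1 v2=0
Collision at t=14: particles 0 and 1 swap velocities; positions: p0=4 p1=4 p2=5; velocities now: v0=-1 v1=0 v2=0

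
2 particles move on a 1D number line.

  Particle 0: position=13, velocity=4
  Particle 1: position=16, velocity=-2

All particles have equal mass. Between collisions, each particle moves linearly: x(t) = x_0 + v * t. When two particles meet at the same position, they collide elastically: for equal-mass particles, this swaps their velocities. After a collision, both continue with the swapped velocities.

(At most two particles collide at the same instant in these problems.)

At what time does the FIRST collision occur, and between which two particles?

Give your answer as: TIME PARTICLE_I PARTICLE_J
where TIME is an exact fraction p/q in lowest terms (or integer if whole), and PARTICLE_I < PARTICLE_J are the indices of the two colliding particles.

Pair (0,1): pos 13,16 vel 4,-2 -> gap=3, closing at 6/unit, collide at t=1/2
Earliest collision: t=1/2 between 0 and 1

Answer: 1/2 0 1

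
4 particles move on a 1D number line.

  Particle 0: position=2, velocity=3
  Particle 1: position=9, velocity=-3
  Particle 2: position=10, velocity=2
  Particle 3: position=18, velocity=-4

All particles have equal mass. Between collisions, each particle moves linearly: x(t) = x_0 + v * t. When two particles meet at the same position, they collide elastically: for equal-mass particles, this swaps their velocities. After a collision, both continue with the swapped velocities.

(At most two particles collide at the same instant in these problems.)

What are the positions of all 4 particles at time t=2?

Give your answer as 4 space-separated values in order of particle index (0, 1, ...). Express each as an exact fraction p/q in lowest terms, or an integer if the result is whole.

Collision at t=7/6: particles 0 and 1 swap velocities; positions: p0=11/2 p1=11/2 p2=37/3 p3=40/3; velocities now: v0=-3 v1=3 v2=2 v3=-4
Collision at t=4/3: particles 2 and 3 swap velocities; positions: p0=5 p1=6 p2=38/3 p3=38/3; velocities now: v0=-3 v1=3 v2=-4 v3=2
Advance to t=2 (no further collisions before then); velocities: v0=-3 v1=3 v2=-4 v3=2; positions = 3 8 10 14

Answer: 3 8 10 14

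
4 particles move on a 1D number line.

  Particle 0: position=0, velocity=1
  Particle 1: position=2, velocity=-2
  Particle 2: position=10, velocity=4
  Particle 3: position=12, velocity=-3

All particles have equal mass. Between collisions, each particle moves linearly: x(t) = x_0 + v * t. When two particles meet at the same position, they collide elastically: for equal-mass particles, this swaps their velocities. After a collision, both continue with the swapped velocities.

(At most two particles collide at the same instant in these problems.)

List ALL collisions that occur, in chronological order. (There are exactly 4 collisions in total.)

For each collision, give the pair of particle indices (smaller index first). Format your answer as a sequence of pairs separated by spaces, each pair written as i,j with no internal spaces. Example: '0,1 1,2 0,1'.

Collision at t=2/7: particles 2 and 3 swap velocities; positions: p0=2/7 p1=10/7 p2=78/7 p3=78/7; velocities now: v0=1 v1=-2 v2=-3 v3=4
Collision at t=2/3: particles 0 and 1 swap velocities; positions: p0=2/3 p1=2/3 p2=10 p3=38/3; velocities now: v0=-2 v1=1 v2=-3 v3=4
Collision at t=3: particles 1 and 2 swap velocities; positions: p0=-4 p1=3 p2=3 p3=22; velocities now: v0=-2 v1=-3 v2=1 v3=4
Collision at t=10: particles 0 and 1 swap velocities; positions: p0=-18 p1=-18 p2=10 p3=50; velocities now: v0=-3 v1=-2 v2=1 v3=4

Answer: 2,3 0,1 1,2 0,1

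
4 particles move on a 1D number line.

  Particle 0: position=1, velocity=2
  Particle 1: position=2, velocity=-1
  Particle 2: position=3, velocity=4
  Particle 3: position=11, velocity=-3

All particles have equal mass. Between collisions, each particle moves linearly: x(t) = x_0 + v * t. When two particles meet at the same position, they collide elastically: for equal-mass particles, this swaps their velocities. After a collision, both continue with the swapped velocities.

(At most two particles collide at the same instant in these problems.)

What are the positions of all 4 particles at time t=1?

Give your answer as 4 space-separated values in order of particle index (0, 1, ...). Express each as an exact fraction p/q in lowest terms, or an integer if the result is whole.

Answer: 1 3 7 8

Derivation:
Collision at t=1/3: particles 0 and 1 swap velocities; positions: p0=5/3 p1=5/3 p2=13/3 p3=10; velocities now: v0=-1 v1=2 v2=4 v3=-3
Advance to t=1 (no further collisions before then); velocities: v0=-1 v1=2 v2=4 v3=-3; positions = 1 3 7 8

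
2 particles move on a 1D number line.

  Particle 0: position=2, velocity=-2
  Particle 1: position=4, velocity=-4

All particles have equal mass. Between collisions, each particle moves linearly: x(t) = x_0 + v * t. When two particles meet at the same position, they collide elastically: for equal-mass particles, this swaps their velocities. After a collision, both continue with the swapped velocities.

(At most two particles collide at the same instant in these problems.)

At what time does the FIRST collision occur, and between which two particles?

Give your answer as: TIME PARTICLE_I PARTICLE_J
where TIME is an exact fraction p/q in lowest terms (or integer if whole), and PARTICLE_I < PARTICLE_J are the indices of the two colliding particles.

Pair (0,1): pos 2,4 vel -2,-4 -> gap=2, closing at 2/unit, collide at t=1
Earliest collision: t=1 between 0 and 1

Answer: 1 0 1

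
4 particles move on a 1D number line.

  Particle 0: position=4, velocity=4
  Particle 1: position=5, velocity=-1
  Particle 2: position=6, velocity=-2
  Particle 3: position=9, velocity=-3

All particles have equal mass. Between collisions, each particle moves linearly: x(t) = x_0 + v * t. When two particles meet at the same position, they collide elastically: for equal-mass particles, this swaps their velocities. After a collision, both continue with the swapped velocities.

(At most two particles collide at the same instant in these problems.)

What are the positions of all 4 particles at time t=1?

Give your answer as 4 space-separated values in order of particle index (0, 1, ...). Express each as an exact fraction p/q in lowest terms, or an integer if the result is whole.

Answer: 4 4 6 8

Derivation:
Collision at t=1/5: particles 0 and 1 swap velocities; positions: p0=24/5 p1=24/5 p2=28/5 p3=42/5; velocities now: v0=-1 v1=4 v2=-2 v3=-3
Collision at t=1/3: particles 1 and 2 swap velocities; positions: p0=14/3 p1=16/3 p2=16/3 p3=8; velocities now: v0=-1 v1=-2 v2=4 v3=-3
Collision at t=5/7: particles 2 and 3 swap velocities; positions: p0=30/7 p1=32/7 p2=48/7 p3=48/7; velocities now: v0=-1 v1=-2 v2=-3 v3=4
Collision at t=1: particles 0 and 1 swap velocities; positions: p0=4 p1=4 p2=6 p3=8; velocities now: v0=-2 v1=-1 v2=-3 v3=4
Advance to t=1 (no further collisions before then); velocities: v0=-2 v1=-1 v2=-3 v3=4; positions = 4 4 6 8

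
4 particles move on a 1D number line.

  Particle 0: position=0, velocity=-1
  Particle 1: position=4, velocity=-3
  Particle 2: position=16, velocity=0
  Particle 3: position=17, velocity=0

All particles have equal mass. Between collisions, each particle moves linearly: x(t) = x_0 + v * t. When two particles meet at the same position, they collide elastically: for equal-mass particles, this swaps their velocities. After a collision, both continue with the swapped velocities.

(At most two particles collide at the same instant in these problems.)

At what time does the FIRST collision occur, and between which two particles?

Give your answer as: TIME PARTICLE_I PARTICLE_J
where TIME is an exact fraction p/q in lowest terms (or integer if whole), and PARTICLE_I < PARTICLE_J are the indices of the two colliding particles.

Answer: 2 0 1

Derivation:
Pair (0,1): pos 0,4 vel -1,-3 -> gap=4, closing at 2/unit, collide at t=2
Pair (1,2): pos 4,16 vel -3,0 -> not approaching (rel speed -3 <= 0)
Pair (2,3): pos 16,17 vel 0,0 -> not approaching (rel speed 0 <= 0)
Earliest collision: t=2 between 0 and 1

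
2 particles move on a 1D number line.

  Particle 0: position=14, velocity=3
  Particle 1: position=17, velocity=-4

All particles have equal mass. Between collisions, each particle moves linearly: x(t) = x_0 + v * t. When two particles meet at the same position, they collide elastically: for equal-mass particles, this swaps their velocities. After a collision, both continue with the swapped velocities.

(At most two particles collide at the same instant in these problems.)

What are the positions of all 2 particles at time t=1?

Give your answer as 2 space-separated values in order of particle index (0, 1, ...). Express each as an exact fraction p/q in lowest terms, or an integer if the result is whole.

Answer: 13 17

Derivation:
Collision at t=3/7: particles 0 and 1 swap velocities; positions: p0=107/7 p1=107/7; velocities now: v0=-4 v1=3
Advance to t=1 (no further collisions before then); velocities: v0=-4 v1=3; positions = 13 17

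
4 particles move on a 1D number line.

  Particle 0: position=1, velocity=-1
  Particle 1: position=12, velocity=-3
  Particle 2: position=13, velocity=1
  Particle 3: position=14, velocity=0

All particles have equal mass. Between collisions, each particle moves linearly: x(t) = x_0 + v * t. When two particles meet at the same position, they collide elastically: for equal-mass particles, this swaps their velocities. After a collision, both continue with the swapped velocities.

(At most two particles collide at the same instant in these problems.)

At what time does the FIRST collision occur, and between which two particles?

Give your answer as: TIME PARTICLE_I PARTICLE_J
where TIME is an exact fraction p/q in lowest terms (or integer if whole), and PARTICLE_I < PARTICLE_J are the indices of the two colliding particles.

Answer: 1 2 3

Derivation:
Pair (0,1): pos 1,12 vel -1,-3 -> gap=11, closing at 2/unit, collide at t=11/2
Pair (1,2): pos 12,13 vel -3,1 -> not approaching (rel speed -4 <= 0)
Pair (2,3): pos 13,14 vel 1,0 -> gap=1, closing at 1/unit, collide at t=1
Earliest collision: t=1 between 2 and 3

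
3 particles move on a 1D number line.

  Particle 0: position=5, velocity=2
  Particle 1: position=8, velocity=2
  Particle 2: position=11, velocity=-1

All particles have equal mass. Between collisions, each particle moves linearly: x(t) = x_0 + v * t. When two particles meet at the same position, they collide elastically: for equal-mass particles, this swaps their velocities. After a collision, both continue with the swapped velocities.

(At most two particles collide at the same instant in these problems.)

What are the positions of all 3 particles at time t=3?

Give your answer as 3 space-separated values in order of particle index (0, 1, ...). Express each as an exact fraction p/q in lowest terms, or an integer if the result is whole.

Collision at t=1: particles 1 and 2 swap velocities; positions: p0=7 p1=10 p2=10; velocities now: v0=2 v1=-1 v2=2
Collision at t=2: particles 0 and 1 swap velocities; positions: p0=9 p1=9 p2=12; velocities now: v0=-1 v1=2 v2=2
Advance to t=3 (no further collisions before then); velocities: v0=-1 v1=2 v2=2; positions = 8 11 14

Answer: 8 11 14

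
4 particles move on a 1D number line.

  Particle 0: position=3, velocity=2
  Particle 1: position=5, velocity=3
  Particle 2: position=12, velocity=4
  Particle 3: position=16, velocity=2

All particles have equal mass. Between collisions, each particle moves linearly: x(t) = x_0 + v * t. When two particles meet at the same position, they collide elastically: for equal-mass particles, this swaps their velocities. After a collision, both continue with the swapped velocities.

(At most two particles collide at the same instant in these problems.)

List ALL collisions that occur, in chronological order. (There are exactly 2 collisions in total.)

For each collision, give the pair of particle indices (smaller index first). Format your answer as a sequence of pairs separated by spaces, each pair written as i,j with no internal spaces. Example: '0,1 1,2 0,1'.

Answer: 2,3 1,2

Derivation:
Collision at t=2: particles 2 and 3 swap velocities; positions: p0=7 p1=11 p2=20 p3=20; velocities now: v0=2 v1=3 v2=2 v3=4
Collision at t=11: particles 1 and 2 swap velocities; positions: p0=25 p1=38 p2=38 p3=56; velocities now: v0=2 v1=2 v2=3 v3=4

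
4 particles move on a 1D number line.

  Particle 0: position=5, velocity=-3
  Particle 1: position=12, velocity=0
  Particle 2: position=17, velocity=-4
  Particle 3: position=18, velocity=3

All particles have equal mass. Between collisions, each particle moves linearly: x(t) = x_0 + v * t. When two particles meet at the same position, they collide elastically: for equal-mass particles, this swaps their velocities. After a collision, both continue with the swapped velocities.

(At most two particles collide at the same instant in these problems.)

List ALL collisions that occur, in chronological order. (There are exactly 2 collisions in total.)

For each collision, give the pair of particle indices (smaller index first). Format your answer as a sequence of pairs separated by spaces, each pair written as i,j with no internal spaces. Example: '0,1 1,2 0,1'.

Collision at t=5/4: particles 1 and 2 swap velocities; positions: p0=5/4 p1=12 p2=12 p3=87/4; velocities now: v0=-3 v1=-4 v2=0 v3=3
Collision at t=12: particles 0 and 1 swap velocities; positions: p0=-31 p1=-31 p2=12 p3=54; velocities now: v0=-4 v1=-3 v2=0 v3=3

Answer: 1,2 0,1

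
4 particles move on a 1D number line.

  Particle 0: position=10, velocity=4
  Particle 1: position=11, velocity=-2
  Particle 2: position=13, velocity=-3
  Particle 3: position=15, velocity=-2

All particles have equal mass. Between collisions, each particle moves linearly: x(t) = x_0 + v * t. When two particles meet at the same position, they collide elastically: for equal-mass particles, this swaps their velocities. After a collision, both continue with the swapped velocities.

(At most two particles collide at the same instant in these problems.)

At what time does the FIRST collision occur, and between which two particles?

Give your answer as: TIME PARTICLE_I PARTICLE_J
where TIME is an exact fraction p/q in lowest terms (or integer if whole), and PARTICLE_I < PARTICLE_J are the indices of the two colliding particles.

Pair (0,1): pos 10,11 vel 4,-2 -> gap=1, closing at 6/unit, collide at t=1/6
Pair (1,2): pos 11,13 vel -2,-3 -> gap=2, closing at 1/unit, collide at t=2
Pair (2,3): pos 13,15 vel -3,-2 -> not approaching (rel speed -1 <= 0)
Earliest collision: t=1/6 between 0 and 1

Answer: 1/6 0 1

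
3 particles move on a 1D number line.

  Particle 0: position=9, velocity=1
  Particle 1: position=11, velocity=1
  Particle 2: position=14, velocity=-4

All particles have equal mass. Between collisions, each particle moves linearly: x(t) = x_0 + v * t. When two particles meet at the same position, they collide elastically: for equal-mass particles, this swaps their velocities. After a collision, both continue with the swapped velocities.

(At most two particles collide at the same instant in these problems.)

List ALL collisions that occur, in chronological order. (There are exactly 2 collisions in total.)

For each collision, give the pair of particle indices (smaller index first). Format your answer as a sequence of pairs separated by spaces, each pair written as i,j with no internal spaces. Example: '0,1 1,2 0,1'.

Answer: 1,2 0,1

Derivation:
Collision at t=3/5: particles 1 and 2 swap velocities; positions: p0=48/5 p1=58/5 p2=58/5; velocities now: v0=1 v1=-4 v2=1
Collision at t=1: particles 0 and 1 swap velocities; positions: p0=10 p1=10 p2=12; velocities now: v0=-4 v1=1 v2=1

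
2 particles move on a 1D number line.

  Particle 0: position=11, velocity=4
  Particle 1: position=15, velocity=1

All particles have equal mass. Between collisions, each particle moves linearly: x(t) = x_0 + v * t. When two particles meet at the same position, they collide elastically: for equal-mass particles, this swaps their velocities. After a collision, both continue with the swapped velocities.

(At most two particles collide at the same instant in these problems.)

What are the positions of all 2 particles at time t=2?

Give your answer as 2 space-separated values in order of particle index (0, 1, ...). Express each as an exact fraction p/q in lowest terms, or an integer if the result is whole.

Answer: 17 19

Derivation:
Collision at t=4/3: particles 0 and 1 swap velocities; positions: p0=49/3 p1=49/3; velocities now: v0=1 v1=4
Advance to t=2 (no further collisions before then); velocities: v0=1 v1=4; positions = 17 19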